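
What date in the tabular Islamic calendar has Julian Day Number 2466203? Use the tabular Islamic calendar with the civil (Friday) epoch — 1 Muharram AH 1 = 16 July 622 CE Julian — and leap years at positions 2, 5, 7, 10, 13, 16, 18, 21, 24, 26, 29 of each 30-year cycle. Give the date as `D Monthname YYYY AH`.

The Gregorian equivalent of JDN 2466203 is 18 February 2040.
In the tabular Islamic calendar that day is 4 Safar 1462 AH.

4 Safar 1462 AH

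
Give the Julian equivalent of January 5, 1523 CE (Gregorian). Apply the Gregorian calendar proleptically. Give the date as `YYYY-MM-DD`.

1522-12-26

At this point the Julian calendar is 10 days behind the Gregorian.
5 January 1523 Gregorian − 10 days → 26 December 1522 Julian.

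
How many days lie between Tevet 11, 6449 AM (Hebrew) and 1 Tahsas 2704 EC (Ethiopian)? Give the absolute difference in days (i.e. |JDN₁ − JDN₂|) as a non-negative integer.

8390

JDN of the first date = 2703192.
JDN of the second date = 2711582.
|2711582 − 2703192| = 8390.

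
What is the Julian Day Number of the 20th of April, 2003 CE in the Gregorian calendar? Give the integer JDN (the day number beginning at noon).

2452750

JDN 2299161 is 15 October 1582 CE (Gregorian); the target day is +153589 days from there, so JDN = 2452750.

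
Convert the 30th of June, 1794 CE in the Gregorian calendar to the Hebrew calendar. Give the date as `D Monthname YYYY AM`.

2 Tammuz 5554 AM

Julian Day Number of the source date = 2376486.
Converting JDN 2376486 to the Hebrew calendar gives 2 Tammuz 5554 AM.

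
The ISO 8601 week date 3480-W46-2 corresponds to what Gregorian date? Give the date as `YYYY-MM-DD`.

3480-11-09

ISO week 1 of 3480 is the week containing the first Thursday of 3480.
Week 46, day 2 (Tuesday) lands on 3480-11-09.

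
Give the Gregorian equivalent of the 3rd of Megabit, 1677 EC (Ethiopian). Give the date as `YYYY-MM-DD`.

Julian Day Number of the source date = 2336562.
Converting JDN 2336562 to the Gregorian calendar gives 9 March 1685 CE.

1685-03-09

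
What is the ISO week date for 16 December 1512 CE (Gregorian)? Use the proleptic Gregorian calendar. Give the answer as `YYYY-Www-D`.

The weekday is Monday (ISO weekday 1).
That Monday belongs to ISO week 51 of ISO year 1512.

1512-W51-1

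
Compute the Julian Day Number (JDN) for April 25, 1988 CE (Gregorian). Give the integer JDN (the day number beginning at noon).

2447277

JDN 2299161 is 15 October 1582 CE (Gregorian); the target day is +148116 days from there, so JDN = 2447277.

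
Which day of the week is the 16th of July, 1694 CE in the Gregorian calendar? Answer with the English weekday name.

JDN 2339978 mod 7 = 4, and JDN 0 was a Monday, so this is a Friday.

Friday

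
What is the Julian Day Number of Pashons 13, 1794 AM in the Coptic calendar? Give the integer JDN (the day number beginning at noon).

In the Gregorian calendar the same day is 21 May 2078.
JDN 2400001 is 17 November 1858 CE (Gregorian), MJD 0; the target day is +80174 days from there, so JDN = 2480175.

2480175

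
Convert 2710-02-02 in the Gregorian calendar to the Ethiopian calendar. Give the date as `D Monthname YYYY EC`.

19 Tir 2702 EC

Both dates share Julian Day Number 2710899; in the Ethiopian calendar that is 19 Tir 2702 EC.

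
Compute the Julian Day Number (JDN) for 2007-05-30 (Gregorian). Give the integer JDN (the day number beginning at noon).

JDN 2299161 is 15 October 1582 CE (Gregorian); the target day is +155090 days from there, so JDN = 2454251.

2454251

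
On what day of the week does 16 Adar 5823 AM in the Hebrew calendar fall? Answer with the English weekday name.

This is JDN 2474631 (17 March 2063 Gregorian).
Since JDN mod 7 = 5 (0 = Monday), the day is Saturday.

Saturday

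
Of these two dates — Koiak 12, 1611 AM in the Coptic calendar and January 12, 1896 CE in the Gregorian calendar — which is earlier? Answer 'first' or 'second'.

First date → JDN 2413183; second date → JDN 2413571.
JDN 2413183 < JDN 2413571, so the first date is earlier.

first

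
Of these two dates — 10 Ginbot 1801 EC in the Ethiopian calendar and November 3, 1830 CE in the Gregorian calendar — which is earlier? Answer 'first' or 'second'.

first

The two dates have Julian Day Numbers 2381920 and 2389760 respectively.
Since 2381920 < 2389760, the first date comes first.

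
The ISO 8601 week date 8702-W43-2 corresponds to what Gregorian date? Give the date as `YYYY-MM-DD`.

8702-10-21

ISO week 1 of 8702 is the week containing the first Thursday of 8702.
Week 43, day 2 (Tuesday) lands on 8702-10-21.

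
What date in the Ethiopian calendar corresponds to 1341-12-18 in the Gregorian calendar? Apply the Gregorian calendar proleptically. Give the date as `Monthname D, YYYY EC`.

Tahsas 14, 1334 EC

Both dates share Julian Day Number 2211202; in the Ethiopian calendar that is 14 Tahsas 1334 EC.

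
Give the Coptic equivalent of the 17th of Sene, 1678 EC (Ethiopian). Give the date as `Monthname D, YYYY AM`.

Paoni 17, 1402 AM

The source date corresponds to 21 June 1686 in the Gregorian calendar (JDN 2337031).
That day falls on 17 Paoni 1402 AM in the Coptic calendar.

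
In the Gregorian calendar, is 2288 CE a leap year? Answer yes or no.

yes

2288 is divisible by 4 and not by 100, so it is a leap year.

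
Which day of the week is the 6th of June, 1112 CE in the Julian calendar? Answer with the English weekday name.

Thursday

Equivalently 13 June 1112 Gregorian, JDN 2127373.
2127373 ≡ 3 (mod 7); counting from Monday = 0 gives Thursday.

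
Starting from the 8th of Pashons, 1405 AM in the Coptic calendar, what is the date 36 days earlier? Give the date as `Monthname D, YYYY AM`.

JDN of the 8th of Pashons, 1405 AM = 2338088.
2338088 − 36 = 2338052.
JDN 2338052 in the Coptic calendar is Parmouti 2, 1405 AM.

Parmouti 2, 1405 AM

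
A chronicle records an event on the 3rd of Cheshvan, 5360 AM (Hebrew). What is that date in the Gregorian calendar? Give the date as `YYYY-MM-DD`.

1599-10-22

Both dates share Julian Day Number 2305377; in the Gregorian calendar that is 22 October 1599 CE.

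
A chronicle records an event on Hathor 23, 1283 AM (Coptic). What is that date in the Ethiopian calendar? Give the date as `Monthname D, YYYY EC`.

Both dates share Julian Day Number 2293362; in the Ethiopian calendar that is 23 Hidar 1559 EC.

Hidar 23, 1559 EC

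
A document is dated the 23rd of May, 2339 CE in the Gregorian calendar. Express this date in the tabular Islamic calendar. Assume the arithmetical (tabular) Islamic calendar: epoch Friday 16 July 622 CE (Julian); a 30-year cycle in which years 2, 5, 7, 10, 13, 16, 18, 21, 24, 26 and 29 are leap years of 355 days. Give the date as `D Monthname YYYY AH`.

Both dates share Julian Day Number 2575504; in the tabular Islamic calendar that is 13 Rajab 1770 AH.

13 Rajab 1770 AH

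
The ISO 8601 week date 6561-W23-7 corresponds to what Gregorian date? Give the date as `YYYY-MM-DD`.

ISO week 1 of 6561 is the week containing the first Thursday of 6561.
Week 23, day 7 (Sunday) lands on 6561-06-07.

6561-06-07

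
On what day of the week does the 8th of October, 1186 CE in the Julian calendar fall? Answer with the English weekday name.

Wednesday

Equivalently 15 October 1186 Gregorian, JDN 2154525.
JDN 2154525 mod 7 = 2, and JDN 0 was a Monday, so this is a Wednesday.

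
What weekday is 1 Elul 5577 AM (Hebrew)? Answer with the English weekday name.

Wednesday

This is JDN 2384930 (13 August 1817 Gregorian).
Since JDN mod 7 = 2 (0 = Monday), the day is Wednesday.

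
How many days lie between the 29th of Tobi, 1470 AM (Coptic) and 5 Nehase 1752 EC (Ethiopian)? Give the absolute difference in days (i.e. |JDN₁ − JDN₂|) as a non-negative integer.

2378

JDN of the first date = 2361730.
JDN of the second date = 2364108.
|2364108 − 2361730| = 2378.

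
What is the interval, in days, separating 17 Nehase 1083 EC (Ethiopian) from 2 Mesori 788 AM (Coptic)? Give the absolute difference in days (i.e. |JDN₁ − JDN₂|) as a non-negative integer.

6954

First date → JDN 2119767; second date → JDN 2112813.
The interval is |2119767 − 2112813| = 6954 days.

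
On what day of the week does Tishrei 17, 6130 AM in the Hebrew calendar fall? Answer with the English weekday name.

Saturday

In the Gregorian calendar this is 18 October 2369 (JDN 2586610).
2586610 ≡ 5 (mod 7); counting from Monday = 0 gives Saturday.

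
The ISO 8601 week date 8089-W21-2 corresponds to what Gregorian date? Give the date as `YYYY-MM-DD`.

8089-05-24

ISO week 1 of 8089 is the week containing the first Thursday of 8089.
Week 21, day 2 (Tuesday) lands on 8089-05-24.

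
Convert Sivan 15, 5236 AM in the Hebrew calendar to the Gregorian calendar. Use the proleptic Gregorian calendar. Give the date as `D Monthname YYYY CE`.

16 June 1476 CE

Both dates share Julian Day Number 2260325; in the Gregorian calendar that is 16 June 1476 CE.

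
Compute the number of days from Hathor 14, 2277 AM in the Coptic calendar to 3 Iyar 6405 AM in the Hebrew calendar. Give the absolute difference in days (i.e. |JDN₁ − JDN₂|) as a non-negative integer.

First date → JDN 2656412; second date → JDN 2687237.
The interval is |2656412 − 2687237| = 30825 days.

30825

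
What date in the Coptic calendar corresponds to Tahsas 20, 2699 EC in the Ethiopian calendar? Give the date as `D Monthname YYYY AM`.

20 Koiak 2423 AM

The source date corresponds to 4 January 2707 in the Gregorian calendar (JDN 2709774).
That day falls on 20 Koiak 2423 AM in the Coptic calendar.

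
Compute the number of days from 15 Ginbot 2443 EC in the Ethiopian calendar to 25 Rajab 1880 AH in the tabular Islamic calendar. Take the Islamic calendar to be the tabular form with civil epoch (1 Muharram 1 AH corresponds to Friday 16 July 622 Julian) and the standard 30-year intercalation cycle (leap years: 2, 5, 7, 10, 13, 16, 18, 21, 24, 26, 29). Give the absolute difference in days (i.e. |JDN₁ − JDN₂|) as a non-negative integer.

First date → JDN 2616415; second date → JDN 2614496.
The interval is |2616415 − 2614496| = 1919 days.

1919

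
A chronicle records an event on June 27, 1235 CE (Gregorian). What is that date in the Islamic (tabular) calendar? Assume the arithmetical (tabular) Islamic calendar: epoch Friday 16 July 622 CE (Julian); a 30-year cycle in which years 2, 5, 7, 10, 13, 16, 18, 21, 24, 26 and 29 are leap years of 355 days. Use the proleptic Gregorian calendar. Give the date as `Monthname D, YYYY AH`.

Shawwal 2, 632 AH

Both dates share Julian Day Number 2172312; in the tabular Islamic calendar that is 2 Shawwal 632 AH.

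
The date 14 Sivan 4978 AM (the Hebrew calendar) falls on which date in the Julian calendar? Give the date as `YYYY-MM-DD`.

The source date corresponds to 16 June 1218 in the proleptic Gregorian calendar (JDN 2166092).
That day falls on 9 June 1218 CE in the Julian calendar.

1218-06-09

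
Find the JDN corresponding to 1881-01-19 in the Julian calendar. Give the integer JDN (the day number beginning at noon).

2408112

In the Gregorian calendar the same day is 31 January 1881.
JDN 2400001 is 17 November 1858 CE (Gregorian), MJD 0; the target day is +8111 days from there, so JDN = 2408112.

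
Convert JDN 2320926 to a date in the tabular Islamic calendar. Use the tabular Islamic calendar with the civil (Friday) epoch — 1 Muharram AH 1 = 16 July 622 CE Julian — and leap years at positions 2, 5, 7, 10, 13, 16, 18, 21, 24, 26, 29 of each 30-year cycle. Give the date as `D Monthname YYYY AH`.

18 Safar 1052 AH

The Gregorian equivalent of JDN 2320926 is 18 May 1642.
In the tabular Islamic calendar that day is 18 Safar 1052 AH.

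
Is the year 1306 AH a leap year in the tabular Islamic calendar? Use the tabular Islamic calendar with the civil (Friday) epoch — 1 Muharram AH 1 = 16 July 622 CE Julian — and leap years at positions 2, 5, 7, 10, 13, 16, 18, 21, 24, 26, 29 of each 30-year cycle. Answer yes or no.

Year 1306 AH is year 16 of its 30-year cycle; leap positions are 2, 5, 7, 10, 13, 16, 18, 21, 24, 26, 29, so it is a leap year (355 days).

yes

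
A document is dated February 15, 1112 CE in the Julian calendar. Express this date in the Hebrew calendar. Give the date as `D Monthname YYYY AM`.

The source date corresponds to 22 February 1112 in the proleptic Gregorian calendar (JDN 2127261).
That day falls on 16 Adar I 4872 AM in the Hebrew calendar.

16 Adar I 4872 AM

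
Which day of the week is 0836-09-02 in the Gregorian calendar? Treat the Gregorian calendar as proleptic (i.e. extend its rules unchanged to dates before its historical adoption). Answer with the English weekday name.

Tuesday

2026648 ≡ 1 (mod 7); counting from Monday = 0 gives Tuesday.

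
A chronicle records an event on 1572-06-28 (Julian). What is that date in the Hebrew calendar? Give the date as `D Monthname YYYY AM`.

17 Tammuz 5332 AM

The source date corresponds to 8 July 1572 in the proleptic Gregorian calendar (JDN 2295410).
That day falls on 17 Tammuz 5332 AM in the Hebrew calendar.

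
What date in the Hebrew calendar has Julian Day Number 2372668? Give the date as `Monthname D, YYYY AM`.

Tevet 22, 5544 AM

The Gregorian equivalent of JDN 2372668 is 16 January 1784.
In the Hebrew calendar that day is Tevet 22, 5544 AM.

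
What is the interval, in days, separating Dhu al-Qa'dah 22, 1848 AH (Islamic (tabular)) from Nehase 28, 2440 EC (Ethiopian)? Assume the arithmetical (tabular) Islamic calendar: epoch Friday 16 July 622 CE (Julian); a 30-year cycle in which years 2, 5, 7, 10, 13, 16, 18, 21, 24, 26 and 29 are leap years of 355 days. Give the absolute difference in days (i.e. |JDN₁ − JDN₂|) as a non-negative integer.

JDN of the first date = 2603271.
JDN of the second date = 2615423.
|2615423 − 2603271| = 12152.

12152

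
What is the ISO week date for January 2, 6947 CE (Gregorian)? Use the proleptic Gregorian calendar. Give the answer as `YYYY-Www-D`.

6947-W01-1

The weekday is Monday (ISO weekday 1).
That Monday belongs to ISO week 1 of ISO year 6947.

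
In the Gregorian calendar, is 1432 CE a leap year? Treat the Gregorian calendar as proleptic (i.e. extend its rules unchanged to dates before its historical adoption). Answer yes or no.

yes

1432 is divisible by 4 and not by 100, so it is a leap year.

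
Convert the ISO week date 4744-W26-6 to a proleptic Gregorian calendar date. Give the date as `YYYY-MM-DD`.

4744-07-01

ISO week 1 of 4744 is the week containing the first Thursday of 4744.
Week 26, day 6 (Saturday) lands on 4744-07-01.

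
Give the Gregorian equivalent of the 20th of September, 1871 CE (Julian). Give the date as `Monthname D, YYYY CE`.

For dates in this range the Gregorian date is 12 days ahead of the Julian.
20 September 1871 Julian + 12 days → 2 October 1871 Gregorian.

October 2, 1871 CE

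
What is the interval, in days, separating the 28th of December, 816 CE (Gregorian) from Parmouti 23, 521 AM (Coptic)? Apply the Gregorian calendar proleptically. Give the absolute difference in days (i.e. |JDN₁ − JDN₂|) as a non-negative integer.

JDN of the first date = 2019460.
JDN of the second date = 2015192.
|2015192 − 2019460| = 4268.

4268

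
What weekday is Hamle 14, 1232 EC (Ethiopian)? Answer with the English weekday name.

Sunday

Equivalently 15 July 1240 Gregorian, JDN 2174157.
Since JDN mod 7 = 6 (0 = Monday), the day is Sunday.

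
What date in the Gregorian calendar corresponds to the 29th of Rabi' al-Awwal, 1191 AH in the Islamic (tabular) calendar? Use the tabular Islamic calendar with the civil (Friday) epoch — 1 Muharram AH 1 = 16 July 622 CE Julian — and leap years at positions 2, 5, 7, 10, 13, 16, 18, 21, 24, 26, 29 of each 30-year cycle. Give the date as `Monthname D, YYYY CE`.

Julian Day Number of the source date = 2370223.
Converting JDN 2370223 to the Gregorian calendar gives 7 May 1777 CE.

May 7, 1777 CE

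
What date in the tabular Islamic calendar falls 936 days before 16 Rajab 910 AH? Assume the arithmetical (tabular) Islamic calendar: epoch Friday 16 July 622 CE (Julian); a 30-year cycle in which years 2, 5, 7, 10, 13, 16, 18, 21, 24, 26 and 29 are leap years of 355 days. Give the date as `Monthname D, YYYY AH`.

Counting 936 days back from JDN 2270751 reaches JDN 2269815, which is Dhu al-Qa'dah 25, 907 AH.

Dhu al-Qa'dah 25, 907 AH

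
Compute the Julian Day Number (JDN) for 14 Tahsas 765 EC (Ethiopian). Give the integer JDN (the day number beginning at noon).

In the proleptic Gregorian calendar the same day is 14 December 772.
JDN 2451545 is 1 January 2000 CE (Gregorian); the target day is −448170 days from there, so JDN = 2003375.

2003375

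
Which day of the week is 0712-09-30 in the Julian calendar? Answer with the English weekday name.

Friday

This is JDN 1981389 (4 October 712 Gregorian).
Since JDN mod 7 = 4 (0 = Monday), the day is Friday.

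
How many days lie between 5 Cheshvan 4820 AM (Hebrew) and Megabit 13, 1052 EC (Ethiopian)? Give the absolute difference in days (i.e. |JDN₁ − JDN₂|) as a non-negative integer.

First date → JDN 2108145; second date → JDN 2108291.
The interval is |2108145 − 2108291| = 146 days.

146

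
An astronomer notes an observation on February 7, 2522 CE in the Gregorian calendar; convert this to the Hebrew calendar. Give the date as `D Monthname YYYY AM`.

Julian Day Number of the source date = 2642239.
Converting JDN 2642239 to the Hebrew calendar gives 10 Shevat 6282 AM.

10 Shevat 6282 AM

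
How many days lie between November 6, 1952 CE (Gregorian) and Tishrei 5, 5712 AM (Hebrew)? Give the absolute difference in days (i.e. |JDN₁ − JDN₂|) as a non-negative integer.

First date → JDN 2434323; second date → JDN 2433925.
The interval is |2434323 − 2433925| = 398 days.

398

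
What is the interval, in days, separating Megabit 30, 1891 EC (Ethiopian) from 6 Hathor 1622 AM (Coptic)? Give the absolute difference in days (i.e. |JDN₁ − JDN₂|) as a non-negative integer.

JDN of the first date = 2414752.
JDN of the second date = 2417165.
|2417165 − 2414752| = 2413.

2413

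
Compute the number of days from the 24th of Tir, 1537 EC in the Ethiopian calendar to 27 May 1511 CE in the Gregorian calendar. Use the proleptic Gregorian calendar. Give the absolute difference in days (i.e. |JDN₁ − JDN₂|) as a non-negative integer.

12301

First date → JDN 2285388; second date → JDN 2273087.
The interval is |2285388 − 2273087| = 12301 days.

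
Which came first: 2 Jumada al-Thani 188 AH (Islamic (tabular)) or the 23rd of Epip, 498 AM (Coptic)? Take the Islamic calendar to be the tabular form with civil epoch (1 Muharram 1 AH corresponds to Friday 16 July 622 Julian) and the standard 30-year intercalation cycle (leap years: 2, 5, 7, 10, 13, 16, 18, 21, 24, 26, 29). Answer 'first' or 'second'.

The two dates have Julian Day Numbers 2014856 and 2006881 respectively.
Since 2006881 < 2014856, the second date comes first.

second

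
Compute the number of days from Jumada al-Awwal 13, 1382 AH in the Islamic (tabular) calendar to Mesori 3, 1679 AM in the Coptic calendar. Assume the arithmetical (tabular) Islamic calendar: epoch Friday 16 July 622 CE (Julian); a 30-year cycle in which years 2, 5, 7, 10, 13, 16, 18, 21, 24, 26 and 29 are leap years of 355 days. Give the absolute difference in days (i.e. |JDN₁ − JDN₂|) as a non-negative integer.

First date → JDN 2437950; second date → JDN 2438251.
The interval is |2437950 − 2438251| = 301 days.

301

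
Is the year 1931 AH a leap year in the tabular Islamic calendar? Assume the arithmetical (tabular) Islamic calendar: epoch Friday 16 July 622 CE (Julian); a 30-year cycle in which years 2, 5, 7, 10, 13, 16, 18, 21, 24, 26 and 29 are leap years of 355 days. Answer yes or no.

no

Year 1931 AH is year 11 of its 30-year cycle; leap positions are 2, 5, 7, 10, 13, 16, 18, 21, 24, 26, 29, so it is a common year (354 days).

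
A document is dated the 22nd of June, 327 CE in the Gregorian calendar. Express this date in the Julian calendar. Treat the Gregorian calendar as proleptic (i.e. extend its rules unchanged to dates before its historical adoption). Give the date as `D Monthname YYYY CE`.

The Julian–Gregorian offset here is 1 day (Julian trailing).
22 June 327 Gregorian − 1 day → 21 June 327 Julian.

21 June 327 CE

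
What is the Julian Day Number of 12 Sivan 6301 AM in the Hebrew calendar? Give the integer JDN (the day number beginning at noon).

In the Gregorian calendar the same day is 8 June 2541.
JDN 2451545 is 1 January 2000 CE (Gregorian); the target day is +197755 days from there, so JDN = 2649300.

2649300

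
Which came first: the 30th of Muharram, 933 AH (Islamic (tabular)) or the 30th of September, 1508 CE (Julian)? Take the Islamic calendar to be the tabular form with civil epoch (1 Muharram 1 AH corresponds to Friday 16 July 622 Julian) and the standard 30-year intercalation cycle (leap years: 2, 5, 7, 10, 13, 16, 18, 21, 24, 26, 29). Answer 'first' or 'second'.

First date → JDN 2278739; second date → JDN 2272128.
JDN 2272128 < JDN 2278739, so the second date is earlier.

second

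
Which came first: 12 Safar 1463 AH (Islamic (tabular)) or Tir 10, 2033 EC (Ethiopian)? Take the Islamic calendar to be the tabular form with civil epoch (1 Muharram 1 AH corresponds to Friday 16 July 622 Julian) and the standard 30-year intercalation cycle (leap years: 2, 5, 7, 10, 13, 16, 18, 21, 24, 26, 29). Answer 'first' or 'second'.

The two dates have Julian Day Numbers 2466565 and 2466538 respectively.
Since 2466538 < 2466565, the second date comes first.

second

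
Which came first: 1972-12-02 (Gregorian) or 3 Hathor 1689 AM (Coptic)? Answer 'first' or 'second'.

Converting both to JDN: 2441654 vs 2441634; the smaller is the second.

second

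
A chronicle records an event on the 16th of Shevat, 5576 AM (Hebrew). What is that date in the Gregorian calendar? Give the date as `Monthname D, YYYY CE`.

Julian Day Number of the source date = 2384385.
Converting JDN 2384385 to the Gregorian calendar gives 15 February 1816 CE.

February 15, 1816 CE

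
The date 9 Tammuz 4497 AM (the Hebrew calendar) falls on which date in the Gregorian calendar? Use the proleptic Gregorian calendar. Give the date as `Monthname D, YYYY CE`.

June 16, 737 CE

Both dates share Julian Day Number 1990410; in the Gregorian calendar that is 16 June 737 CE.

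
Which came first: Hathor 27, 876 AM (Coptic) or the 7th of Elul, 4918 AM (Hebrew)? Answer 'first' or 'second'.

Converting both to JDN: 2144710 vs 2144232; the smaller is the second.

second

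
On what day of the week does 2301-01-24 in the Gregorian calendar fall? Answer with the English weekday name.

2561506 ≡ 3 (mod 7); counting from Monday = 0 gives Thursday.

Thursday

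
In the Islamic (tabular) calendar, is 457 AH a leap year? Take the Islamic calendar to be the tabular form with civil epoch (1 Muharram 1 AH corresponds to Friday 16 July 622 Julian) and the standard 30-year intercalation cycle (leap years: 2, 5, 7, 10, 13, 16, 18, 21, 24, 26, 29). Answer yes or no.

yes

Year 457 AH is year 7 of its 30-year cycle; leap positions are 2, 5, 7, 10, 13, 16, 18, 21, 24, 26, 29, so it is a leap year (355 days).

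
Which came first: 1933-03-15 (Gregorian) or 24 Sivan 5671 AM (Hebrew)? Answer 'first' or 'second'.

First date → JDN 2427147; second date → JDN 2419208.
JDN 2419208 < JDN 2427147, so the second date is earlier.

second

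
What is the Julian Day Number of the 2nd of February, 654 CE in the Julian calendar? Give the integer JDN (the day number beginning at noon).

1959964

Equivalently 5 February 654 (proleptic Gregorian).
JDN 2400001 is 17 November 1858 CE (Gregorian), MJD 0; the target day is −440037 days from there, so JDN = 1959964.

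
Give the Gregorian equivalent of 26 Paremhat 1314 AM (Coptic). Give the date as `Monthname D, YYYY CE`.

Julian Day Number of the source date = 2304808.
Converting JDN 2304808 to the Gregorian calendar gives 1 April 1598 CE.

April 1, 1598 CE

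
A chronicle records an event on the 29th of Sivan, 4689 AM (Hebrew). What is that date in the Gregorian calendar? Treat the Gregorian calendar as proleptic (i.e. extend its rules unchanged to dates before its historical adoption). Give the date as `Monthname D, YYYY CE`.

Both dates share Julian Day Number 2060535; in the Gregorian calendar that is 14 June 929 CE.

June 14, 929 CE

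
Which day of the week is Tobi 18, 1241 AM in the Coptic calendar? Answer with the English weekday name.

Friday

In the proleptic Gregorian calendar this is 23 January 1525 (JDN 2278077).
JDN 2278077 mod 7 = 4, and JDN 0 was a Monday, so this is a Friday.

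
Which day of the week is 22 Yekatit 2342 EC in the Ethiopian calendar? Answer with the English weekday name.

This is JDN 2579442 (4 March 2350 Gregorian).
2579442 ≡ 5 (mod 7); counting from Monday = 0 gives Saturday.

Saturday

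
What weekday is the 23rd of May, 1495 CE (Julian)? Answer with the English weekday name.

Saturday

In the proleptic Gregorian calendar this is 1 June 1495 (JDN 2267249).
Since JDN mod 7 = 5 (0 = Monday), the day is Saturday.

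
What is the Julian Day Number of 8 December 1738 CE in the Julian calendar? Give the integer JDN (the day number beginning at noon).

2356204

In the Gregorian calendar the same day is 19 December 1738.
JDN 2451545 is 1 January 2000 CE (Gregorian); the target day is −95341 days from there, so JDN = 2356204.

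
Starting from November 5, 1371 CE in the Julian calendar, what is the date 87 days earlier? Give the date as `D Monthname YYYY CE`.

JDN of November 5, 1371 CE = 2222124.
2222124 − 87 = 2222037.
JDN 2222037 in the Julian calendar is 10 August 1371 CE.

10 August 1371 CE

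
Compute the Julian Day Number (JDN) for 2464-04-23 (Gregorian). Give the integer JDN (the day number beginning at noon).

2621131

JDN 2299161 is 15 October 1582 CE (Gregorian); the target day is +321970 days from there, so JDN = 2621131.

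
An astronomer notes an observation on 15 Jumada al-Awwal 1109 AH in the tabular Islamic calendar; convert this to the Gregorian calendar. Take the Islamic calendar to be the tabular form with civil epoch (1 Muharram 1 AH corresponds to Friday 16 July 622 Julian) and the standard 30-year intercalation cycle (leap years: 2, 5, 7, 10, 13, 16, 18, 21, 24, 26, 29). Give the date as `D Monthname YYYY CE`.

29 November 1697 CE

Julian Day Number of the source date = 2341210.
Converting JDN 2341210 to the Gregorian calendar gives 29 November 1697 CE.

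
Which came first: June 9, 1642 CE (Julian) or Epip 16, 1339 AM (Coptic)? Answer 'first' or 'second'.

second

The two dates have Julian Day Numbers 2320958 and 2314049 respectively.
Since 2314049 < 2320958, the second date comes first.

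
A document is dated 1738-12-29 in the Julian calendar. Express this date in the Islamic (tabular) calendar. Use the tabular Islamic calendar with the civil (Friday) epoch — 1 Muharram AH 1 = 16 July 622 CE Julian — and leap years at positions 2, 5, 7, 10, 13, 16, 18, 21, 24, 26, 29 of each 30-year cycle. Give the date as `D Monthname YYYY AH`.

Julian Day Number of the source date = 2356225.
Converting JDN 2356225 to the tabular Islamic calendar gives 28 Ramadan 1151 AH.

28 Ramadan 1151 AH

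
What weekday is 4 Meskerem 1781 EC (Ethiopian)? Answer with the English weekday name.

Friday

Equivalently 12 September 1788 Gregorian, JDN 2374369.
JDN 2374369 mod 7 = 4, and JDN 0 was a Monday, so this is a Friday.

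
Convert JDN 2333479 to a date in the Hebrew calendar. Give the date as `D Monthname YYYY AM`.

The Gregorian equivalent of JDN 2333479 is 29 September 1676.
In the Hebrew calendar that day is 22 Tishrei 5437 AM.

22 Tishrei 5437 AM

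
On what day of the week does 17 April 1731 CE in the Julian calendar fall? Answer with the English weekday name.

This is JDN 2353412 (28 April 1731 Gregorian).
Since JDN mod 7 = 5 (0 = Monday), the day is Saturday.

Saturday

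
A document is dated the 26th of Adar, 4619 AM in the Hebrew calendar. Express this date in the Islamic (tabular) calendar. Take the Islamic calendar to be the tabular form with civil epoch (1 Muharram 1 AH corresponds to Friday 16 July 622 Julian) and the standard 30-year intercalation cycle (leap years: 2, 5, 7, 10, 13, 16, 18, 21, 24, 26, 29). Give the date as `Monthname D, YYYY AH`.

Dhu al-Qa'dah 26, 244 AH

Julian Day Number of the source date = 2034871.
Converting JDN 2034871 to the tabular Islamic calendar gives 26 Dhu al-Qa'dah 244 AH.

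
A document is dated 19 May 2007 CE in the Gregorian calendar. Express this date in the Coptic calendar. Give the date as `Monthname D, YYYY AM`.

Julian Day Number of the source date = 2454240.
Converting JDN 2454240 to the Coptic calendar gives 11 Pashons 1723 AM.

Pashons 11, 1723 AM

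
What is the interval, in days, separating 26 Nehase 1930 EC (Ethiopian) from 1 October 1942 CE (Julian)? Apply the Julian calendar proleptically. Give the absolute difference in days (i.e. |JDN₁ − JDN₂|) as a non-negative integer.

First date → JDN 2429143; second date → JDN 2430647.
The interval is |2429143 − 2430647| = 1504 days.

1504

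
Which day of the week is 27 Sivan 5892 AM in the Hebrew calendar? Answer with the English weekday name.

Equivalently 11 June 2132 Gregorian, JDN 2499919.
JDN 2499919 mod 7 = 2, and JDN 0 was a Monday, so this is a Wednesday.

Wednesday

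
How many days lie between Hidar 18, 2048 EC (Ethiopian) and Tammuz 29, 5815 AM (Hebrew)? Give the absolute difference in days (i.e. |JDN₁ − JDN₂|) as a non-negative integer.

126

First date → JDN 2471965; second date → JDN 2471839.
The interval is |2471965 − 2471839| = 126 days.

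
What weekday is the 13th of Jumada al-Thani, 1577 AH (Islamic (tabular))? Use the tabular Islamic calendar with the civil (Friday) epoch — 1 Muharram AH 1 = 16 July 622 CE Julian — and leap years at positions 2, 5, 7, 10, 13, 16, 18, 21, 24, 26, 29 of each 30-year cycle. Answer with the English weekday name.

In the Gregorian calendar this is 21 January 2152 (JDN 2507082).
Since JDN mod 7 = 4 (0 = Monday), the day is Friday.

Friday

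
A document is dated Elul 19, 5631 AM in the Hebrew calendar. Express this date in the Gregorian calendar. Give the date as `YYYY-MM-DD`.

1871-09-05

Julian Day Number of the source date = 2404676.
Converting JDN 2404676 to the Gregorian calendar gives 5 September 1871 CE.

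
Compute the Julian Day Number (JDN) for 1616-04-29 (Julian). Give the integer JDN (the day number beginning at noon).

2311421

In the Gregorian calendar the same day is 9 May 1616.
JDN 2299161 is 15 October 1582 CE (Gregorian); the target day is +12260 days from there, so JDN = 2311421.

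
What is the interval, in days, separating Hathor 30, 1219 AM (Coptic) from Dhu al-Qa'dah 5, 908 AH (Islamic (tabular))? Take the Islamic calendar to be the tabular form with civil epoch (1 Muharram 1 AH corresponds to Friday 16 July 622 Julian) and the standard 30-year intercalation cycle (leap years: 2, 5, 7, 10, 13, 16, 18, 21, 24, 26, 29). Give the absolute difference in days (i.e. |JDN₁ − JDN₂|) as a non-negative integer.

157

JDN of the first date = 2269993.
JDN of the second date = 2270150.
|2270150 − 2269993| = 157.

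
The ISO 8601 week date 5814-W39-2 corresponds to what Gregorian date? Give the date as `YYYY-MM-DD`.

ISO week 1 of 5814 is the week containing the first Thursday of 5814.
Week 39, day 2 (Tuesday) lands on 5814-09-27.

5814-09-27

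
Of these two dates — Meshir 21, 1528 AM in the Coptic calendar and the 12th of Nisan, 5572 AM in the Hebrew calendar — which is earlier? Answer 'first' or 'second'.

Converting both to JDN: 2382937 vs 2382963; the smaller is the first.

first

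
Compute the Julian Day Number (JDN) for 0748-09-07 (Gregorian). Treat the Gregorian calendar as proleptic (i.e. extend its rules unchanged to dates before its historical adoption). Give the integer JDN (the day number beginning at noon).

JDN 2451545 is 1 January 2000 CE (Gregorian); the target day is −457034 days from there, so JDN = 1994511.

1994511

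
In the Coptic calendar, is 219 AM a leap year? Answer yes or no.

yes

219 mod 4 = 3; in the Coptic calendar a year is leap when year mod 4 = 3, so it is a leap year.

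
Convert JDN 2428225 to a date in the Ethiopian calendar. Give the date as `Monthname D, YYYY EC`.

JDN 2428225 is 26 February 1936 in the Gregorian calendar.
In the Ethiopian calendar that day is Yekatit 18, 1928 EC.

Yekatit 18, 1928 EC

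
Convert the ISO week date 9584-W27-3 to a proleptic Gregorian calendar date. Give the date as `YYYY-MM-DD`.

9584-07-04

ISO week 1 of 9584 is the week containing the first Thursday of 9584.
Week 27, day 3 (Wednesday) lands on 9584-07-04.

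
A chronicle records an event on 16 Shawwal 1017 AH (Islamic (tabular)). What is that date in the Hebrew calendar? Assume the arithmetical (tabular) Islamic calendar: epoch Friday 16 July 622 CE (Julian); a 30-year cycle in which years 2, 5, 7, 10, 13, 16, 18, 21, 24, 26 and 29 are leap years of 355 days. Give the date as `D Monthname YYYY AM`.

18 Shevat 5369 AM

The source date corresponds to 23 January 1609 in the Gregorian calendar (JDN 2308758).
That day falls on 18 Shevat 5369 AM in the Hebrew calendar.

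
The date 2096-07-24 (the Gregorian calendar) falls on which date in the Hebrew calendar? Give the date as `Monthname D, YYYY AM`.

Both dates share Julian Day Number 2486814; in the Hebrew calendar that is 5 Av 5856 AM.

Av 5, 5856 AM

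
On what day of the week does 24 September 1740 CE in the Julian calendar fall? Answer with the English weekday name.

Equivalently 5 October 1740 Gregorian, JDN 2356860.
2356860 ≡ 2 (mod 7); counting from Monday = 0 gives Wednesday.

Wednesday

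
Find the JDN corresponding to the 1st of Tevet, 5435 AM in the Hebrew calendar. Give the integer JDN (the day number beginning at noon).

Equivalently 30 December 1674 (Gregorian).
JDN 2451545 is 1 January 2000 CE (Gregorian); the target day is −118705 days from there, so JDN = 2332840.

2332840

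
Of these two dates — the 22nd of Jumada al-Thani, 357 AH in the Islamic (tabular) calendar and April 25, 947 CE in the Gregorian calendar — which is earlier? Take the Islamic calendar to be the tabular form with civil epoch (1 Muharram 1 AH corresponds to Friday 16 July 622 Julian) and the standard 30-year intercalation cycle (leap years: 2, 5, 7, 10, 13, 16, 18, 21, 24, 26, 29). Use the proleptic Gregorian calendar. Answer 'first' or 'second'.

second

First date → JDN 2074764; second date → JDN 2067059.
JDN 2067059 < JDN 2074764, so the second date is earlier.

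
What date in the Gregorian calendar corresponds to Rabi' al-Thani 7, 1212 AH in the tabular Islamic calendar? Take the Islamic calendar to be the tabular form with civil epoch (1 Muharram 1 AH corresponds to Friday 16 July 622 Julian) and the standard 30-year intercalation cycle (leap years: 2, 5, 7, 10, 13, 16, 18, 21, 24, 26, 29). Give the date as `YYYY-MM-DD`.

Both dates share Julian Day Number 2377673; in the Gregorian calendar that is 29 September 1797 CE.

1797-09-29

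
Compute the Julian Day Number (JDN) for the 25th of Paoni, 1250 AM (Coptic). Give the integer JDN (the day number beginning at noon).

Equivalently 29 June 1534 (proleptic Gregorian).
JDN 2451545 is 1 January 2000 CE (Gregorian); the target day is −170024 days from there, so JDN = 2281521.

2281521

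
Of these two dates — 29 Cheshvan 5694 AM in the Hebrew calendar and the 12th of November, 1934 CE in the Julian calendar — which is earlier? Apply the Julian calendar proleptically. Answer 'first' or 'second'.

Converting both to JDN: 2427395 vs 2427767; the smaller is the first.

first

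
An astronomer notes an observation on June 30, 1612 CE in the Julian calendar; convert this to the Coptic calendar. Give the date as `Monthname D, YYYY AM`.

The source date corresponds to 10 July 1612 in the Gregorian calendar (JDN 2310022).
That day falls on 6 Epip 1328 AM in the Coptic calendar.

Epip 6, 1328 AM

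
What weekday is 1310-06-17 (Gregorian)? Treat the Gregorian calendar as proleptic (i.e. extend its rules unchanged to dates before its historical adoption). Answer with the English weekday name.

Tuesday

Since JDN mod 7 = 1 (0 = Monday), the day is Tuesday.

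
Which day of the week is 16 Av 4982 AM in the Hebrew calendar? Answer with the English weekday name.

Equivalently 2 August 1222 Gregorian, JDN 2167600.
JDN 2167600 mod 7 = 1, and JDN 0 was a Monday, so this is a Tuesday.

Tuesday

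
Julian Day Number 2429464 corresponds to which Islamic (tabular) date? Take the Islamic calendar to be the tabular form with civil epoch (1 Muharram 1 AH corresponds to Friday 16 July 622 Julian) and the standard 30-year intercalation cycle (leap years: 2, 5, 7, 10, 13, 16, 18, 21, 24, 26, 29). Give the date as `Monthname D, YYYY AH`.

Jumada al-Thani 1, 1358 AH

The Gregorian equivalent of JDN 2429464 is 19 July 1939.
In the tabular Islamic calendar that day is Jumada al-Thani 1, 1358 AH.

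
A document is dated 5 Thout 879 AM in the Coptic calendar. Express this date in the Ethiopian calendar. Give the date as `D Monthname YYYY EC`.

Julian Day Number of the source date = 2145723.
Converting JDN 2145723 to the Ethiopian calendar gives 5 Meskerem 1155 EC.

5 Meskerem 1155 EC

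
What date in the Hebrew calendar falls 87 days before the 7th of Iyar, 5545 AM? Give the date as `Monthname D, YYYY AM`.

JDN of the 7th of Iyar, 5545 AM = 2373125.
2373125 − 87 = 2373038.
JDN 2373038 in the Hebrew calendar is Shevat 9, 5545 AM.

Shevat 9, 5545 AM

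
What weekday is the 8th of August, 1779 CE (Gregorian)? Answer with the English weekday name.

Sunday

Since JDN mod 7 = 6 (0 = Monday), the day is Sunday.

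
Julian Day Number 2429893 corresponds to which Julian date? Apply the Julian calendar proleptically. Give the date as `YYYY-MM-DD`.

The Gregorian equivalent of JDN 2429893 is 20 September 1940.
In the Julian calendar that day is 1940-09-07.

1940-09-07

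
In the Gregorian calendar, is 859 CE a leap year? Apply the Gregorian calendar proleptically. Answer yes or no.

no

859 is not divisible by 4, so it is a common year.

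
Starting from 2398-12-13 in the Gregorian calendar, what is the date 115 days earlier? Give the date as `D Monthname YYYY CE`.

20 August 2398 CE

JDN of 2398-12-13 = 2597258.
2597258 − 115 = 2597143.
JDN 2597143 in the Gregorian calendar is 20 August 2398 CE.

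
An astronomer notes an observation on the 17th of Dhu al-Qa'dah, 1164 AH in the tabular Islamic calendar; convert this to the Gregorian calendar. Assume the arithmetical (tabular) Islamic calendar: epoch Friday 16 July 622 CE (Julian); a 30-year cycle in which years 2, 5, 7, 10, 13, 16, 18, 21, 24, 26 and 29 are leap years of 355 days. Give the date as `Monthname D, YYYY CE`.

Julian Day Number of the source date = 2360879.
Converting JDN 2360879 to the Gregorian calendar gives 7 October 1751 CE.

October 7, 1751 CE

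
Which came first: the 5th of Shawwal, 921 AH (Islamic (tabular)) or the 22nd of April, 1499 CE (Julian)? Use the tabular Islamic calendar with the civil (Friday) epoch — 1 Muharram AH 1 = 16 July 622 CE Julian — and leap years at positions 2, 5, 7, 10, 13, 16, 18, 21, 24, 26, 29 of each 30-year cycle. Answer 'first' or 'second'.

Converting both to JDN: 2274727 vs 2268679; the smaller is the second.

second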